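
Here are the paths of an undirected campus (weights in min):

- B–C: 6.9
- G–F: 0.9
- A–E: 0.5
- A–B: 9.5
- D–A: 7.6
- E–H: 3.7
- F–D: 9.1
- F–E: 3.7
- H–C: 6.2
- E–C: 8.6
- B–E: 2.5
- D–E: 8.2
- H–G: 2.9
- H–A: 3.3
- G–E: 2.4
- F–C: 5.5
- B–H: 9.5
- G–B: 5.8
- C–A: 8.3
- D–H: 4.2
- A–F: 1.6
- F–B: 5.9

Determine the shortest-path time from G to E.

Running Dijkstra from G:
G: 0
F: 0.9  (via G)
E: 2.4  (via G)
Shortest route: G → E = 2.4 min.

2.4 min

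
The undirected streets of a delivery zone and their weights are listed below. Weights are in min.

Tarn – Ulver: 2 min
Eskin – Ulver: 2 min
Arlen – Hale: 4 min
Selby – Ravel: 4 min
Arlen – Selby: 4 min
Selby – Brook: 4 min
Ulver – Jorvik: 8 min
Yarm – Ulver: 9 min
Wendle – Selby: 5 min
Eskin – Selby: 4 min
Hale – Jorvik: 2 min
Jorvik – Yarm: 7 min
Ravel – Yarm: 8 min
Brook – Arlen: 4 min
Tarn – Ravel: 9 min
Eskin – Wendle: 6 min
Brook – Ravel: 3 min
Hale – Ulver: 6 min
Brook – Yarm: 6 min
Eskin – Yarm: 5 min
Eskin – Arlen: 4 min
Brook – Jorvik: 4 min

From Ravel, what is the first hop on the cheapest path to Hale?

Brook

Enumerating some paths:
Ravel → Brook → Arlen → Hale: 3+4+4 = 11
Ravel → Brook → Jorvik → Hale: 3+4+2 = 9
Cheapest is Ravel → Brook → Jorvik → Hale at 9 min.
So from Ravel the first move is to Brook.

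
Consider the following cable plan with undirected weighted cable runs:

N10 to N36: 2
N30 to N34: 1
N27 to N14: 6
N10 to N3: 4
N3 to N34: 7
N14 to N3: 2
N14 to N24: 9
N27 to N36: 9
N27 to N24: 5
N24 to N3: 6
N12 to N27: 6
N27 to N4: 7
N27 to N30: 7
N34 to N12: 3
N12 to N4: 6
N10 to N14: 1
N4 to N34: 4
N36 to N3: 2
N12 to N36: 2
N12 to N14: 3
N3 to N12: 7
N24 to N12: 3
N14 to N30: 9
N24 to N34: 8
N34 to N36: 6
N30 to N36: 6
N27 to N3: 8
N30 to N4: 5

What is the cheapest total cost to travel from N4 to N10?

Enumerating some paths:
N4–N34–N12–N14–N10: 4+3+3+1 = 11
N4–N12–N36–N10: 6+2+2 = 10
N4–N34–N12–N36–N10: 4+3+2+2 = 11
Cheapest is N4–N12–N36–N10 at 10.

10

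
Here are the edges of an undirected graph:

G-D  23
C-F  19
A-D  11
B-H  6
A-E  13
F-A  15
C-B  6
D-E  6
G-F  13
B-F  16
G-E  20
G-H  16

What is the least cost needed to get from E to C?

47

Shortest distances from E:
E: 0
D: 6  (via E)
A: 13  (via E)
G: 20  (via E)
F: 28  (via A)
H: 36  (via G)
B: 42  (via H)
C: 47  (via F)
Shortest route: E–A–F–C = 47.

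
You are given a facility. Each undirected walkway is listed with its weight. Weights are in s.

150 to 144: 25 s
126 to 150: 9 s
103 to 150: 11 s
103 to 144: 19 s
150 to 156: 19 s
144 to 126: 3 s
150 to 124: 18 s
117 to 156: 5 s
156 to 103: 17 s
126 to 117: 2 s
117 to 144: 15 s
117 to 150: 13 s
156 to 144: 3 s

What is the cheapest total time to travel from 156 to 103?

Settle nodes by increasing distance from 156:
156: 0
144: 3  (via 156)
117: 5  (via 156)
126: 6  (via 144)
150: 15  (via 126)
103: 17  (via 156)
Shortest route: 156–103 = 17 s.

17 s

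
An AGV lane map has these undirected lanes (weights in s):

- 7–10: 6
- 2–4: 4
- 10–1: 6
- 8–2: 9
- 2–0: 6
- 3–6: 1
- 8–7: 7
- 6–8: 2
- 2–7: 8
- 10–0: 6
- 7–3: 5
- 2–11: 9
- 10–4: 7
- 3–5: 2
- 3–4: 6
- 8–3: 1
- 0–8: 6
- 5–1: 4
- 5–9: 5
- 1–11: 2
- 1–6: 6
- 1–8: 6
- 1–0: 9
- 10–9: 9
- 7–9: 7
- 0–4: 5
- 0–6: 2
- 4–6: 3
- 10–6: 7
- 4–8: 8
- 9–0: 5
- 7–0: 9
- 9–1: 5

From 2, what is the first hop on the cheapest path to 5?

Enumerating some paths:
2 → 4 → 3 → 5: 4+6+2 = 12
2 → 0 → 6 → 3 → 5: 6+2+1+2 = 11
2 → 4 → 6 → 3 → 5: 4+3+1+2 = 10
2 → 4 → 6 → 8 → 3 → 5: 4+3+2+1+2 = 12
Cheapest is 2 → 4 → 6 → 3 → 5 at 10 s.
So from 2 the first move is to 4.

4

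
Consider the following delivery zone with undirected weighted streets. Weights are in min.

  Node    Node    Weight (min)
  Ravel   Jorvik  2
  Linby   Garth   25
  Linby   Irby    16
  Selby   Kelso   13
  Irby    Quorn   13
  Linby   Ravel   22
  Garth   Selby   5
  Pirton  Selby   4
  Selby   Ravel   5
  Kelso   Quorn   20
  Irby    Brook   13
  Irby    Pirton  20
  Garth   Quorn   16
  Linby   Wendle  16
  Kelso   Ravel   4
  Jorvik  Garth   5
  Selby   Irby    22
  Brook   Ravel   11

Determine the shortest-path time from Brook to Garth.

18 min

Candidate routes:
Brook - Ravel - Jorvik - Garth: 11+2+5 = 18
Brook - Ravel - Selby - Garth: 11+5+5 = 21
The minimum is 18 min via Brook - Ravel - Jorvik - Garth.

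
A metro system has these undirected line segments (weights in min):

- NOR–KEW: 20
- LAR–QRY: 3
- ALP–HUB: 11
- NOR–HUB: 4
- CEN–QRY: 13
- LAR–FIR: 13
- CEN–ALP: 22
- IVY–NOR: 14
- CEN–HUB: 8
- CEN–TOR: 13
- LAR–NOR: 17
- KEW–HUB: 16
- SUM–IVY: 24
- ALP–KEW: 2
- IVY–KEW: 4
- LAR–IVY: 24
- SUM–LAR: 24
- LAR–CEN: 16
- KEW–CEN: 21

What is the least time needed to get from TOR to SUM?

53 min

Compare a few routes:
TOR–CEN–HUB–ALP–KEW–IVY–SUM: 13+8+11+2+4+24 = 62
TOR–CEN–LAR–SUM: 13+16+24 = 53
TOR–CEN–KEW–IVY–SUM: 13+21+4+24 = 62
TOR–CEN–HUB–NOR–IVY–SUM: 13+8+4+14+24 = 63
Cheapest is TOR–CEN–LAR–SUM at 53 min.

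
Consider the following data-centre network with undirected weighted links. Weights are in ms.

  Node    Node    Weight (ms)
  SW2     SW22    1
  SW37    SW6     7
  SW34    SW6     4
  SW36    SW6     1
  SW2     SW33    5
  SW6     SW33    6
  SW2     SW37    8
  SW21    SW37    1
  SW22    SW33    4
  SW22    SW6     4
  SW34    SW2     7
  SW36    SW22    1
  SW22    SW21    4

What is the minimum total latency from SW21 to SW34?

Settle nodes by increasing distance from SW21:
SW21: 0
SW37: 1  (via SW21)
SW22: 4  (via SW21)
SW2: 5  (via SW22)
SW36: 5  (via SW22)
SW6: 6  (via SW36)
SW33: 8  (via SW22)
SW34: 10  (via SW6)
Shortest route: SW21–SW22–SW36–SW6–SW34 = 10 ms.

10 ms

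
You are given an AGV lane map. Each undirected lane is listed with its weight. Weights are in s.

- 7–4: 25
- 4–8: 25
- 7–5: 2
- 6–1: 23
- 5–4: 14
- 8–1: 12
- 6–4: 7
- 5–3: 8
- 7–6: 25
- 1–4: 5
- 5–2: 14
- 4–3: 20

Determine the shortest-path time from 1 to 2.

Enumerating some paths:
1–4–7–5–2: 5+25+2+14 = 46
1–4–5–2: 5+14+14 = 33
The minimum is 33 s via 1–4–5–2.

33 s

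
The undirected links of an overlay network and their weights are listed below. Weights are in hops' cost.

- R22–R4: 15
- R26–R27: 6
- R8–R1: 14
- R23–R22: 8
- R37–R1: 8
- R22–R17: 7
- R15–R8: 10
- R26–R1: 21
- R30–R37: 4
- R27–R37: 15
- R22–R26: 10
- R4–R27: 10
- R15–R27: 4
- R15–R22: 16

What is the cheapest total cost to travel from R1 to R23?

Shortest distances from R1:
R1: 0
R37: 8  (via R1)
R30: 12  (via R37)
R8: 14  (via R1)
R26: 21  (via R1)
R27: 23  (via R37)
R15: 24  (via R8)
R22: 31  (via R26)
R4: 33  (via R27)
R17: 38  (via R22)
R23: 39  (via R22)
Shortest route: R1 → R26 → R22 → R23 = 39 hops' cost.

39 hops' cost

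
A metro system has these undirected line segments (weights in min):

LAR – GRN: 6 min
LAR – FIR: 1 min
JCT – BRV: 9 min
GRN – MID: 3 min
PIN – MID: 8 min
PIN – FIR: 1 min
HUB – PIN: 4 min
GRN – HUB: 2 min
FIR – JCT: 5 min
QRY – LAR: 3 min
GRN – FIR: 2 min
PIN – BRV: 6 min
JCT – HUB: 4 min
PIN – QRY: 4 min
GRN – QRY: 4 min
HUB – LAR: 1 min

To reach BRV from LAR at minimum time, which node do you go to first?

Enumerating some paths:
LAR - HUB - PIN - BRV: 1+4+6 = 11
LAR - HUB - GRN - FIR - PIN - BRV: 1+2+2+1+6 = 12
LAR - FIR - PIN - BRV: 1+1+6 = 8
LAR - QRY - PIN - BRV: 3+4+6 = 13
The minimum is 8 min via LAR - FIR - PIN - BRV.
So from LAR the first move is to FIR.

FIR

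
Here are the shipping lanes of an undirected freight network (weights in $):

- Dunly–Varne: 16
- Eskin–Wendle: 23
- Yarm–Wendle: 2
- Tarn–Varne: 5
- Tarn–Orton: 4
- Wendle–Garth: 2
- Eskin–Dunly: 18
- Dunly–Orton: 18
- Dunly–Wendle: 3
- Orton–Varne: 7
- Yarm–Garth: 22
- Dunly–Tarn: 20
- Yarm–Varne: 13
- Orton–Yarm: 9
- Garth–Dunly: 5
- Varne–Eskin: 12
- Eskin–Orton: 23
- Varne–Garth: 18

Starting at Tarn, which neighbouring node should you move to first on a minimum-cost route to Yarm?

Orton

Compare a few routes:
Tarn → Varne → Yarm: 5+13 = 18
Tarn → Orton → Yarm: 4+9 = 13
Tarn → Varne → Orton → Yarm: 5+7+9 = 21
Tarn → Orton → Varne → Yarm: 4+7+13 = 24
The minimum is $13 via Tarn → Orton → Yarm.
So from Tarn the first move is to Orton.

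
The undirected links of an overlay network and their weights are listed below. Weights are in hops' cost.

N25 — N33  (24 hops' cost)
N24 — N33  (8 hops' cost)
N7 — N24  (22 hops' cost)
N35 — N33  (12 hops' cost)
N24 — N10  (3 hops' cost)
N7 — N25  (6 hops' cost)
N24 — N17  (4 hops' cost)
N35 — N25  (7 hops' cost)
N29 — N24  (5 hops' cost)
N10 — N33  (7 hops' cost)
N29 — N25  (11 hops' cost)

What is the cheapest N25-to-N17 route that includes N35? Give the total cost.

Shortest N25→N35: N25–N35 = 7
Shortest N35→N17: N35–N33–N24–N17 = 24
Total via N35: 7 + 24 = 31 hops' cost.

31 hops' cost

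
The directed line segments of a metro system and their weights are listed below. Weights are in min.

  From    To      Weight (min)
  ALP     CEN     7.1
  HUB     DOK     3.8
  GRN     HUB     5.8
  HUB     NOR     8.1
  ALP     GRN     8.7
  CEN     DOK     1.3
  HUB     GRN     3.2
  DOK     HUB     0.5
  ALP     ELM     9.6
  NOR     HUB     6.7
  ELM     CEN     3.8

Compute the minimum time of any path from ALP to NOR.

Shortest distances from ALP:
ALP: 0
CEN: 7.1  (via ALP)
DOK: 8.4  (via CEN)
GRN: 8.7  (via ALP)
HUB: 8.9  (via DOK)
ELM: 9.6  (via ALP)
NOR: 17  (via HUB)
Shortest route: ALP–CEN–DOK–HUB–NOR = 17 min.

17 min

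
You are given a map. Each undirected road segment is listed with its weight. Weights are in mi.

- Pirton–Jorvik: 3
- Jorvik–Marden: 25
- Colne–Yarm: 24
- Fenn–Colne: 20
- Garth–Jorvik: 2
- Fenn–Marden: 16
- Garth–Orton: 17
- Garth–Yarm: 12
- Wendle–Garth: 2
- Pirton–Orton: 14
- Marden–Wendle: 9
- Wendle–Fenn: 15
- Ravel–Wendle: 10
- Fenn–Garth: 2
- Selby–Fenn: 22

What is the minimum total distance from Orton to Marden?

Enumerating some paths:
Orton–Garth–Wendle–Marden: 17+2+9 = 28
Orton–Pirton–Jorvik–Garth–Wendle–Marden: 14+3+2+2+9 = 30
Cheapest is Orton–Garth–Wendle–Marden at 28 mi.

28 mi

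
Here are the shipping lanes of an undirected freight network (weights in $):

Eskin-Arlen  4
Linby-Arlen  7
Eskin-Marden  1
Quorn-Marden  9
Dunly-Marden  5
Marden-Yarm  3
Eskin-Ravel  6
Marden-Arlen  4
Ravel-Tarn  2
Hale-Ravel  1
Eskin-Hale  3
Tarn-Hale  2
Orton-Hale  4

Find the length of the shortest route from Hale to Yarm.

$7

Running Dijkstra from Hale:
Hale: 0
Ravel: 1  (via Hale)
Tarn: 2  (via Hale)
Eskin: 3  (via Hale)
Marden: 4  (via Eskin)
Orton: 4  (via Hale)
Arlen: 7  (via Eskin)
Yarm: 7  (via Marden)
Shortest route: Hale–Eskin–Marden–Yarm = $7.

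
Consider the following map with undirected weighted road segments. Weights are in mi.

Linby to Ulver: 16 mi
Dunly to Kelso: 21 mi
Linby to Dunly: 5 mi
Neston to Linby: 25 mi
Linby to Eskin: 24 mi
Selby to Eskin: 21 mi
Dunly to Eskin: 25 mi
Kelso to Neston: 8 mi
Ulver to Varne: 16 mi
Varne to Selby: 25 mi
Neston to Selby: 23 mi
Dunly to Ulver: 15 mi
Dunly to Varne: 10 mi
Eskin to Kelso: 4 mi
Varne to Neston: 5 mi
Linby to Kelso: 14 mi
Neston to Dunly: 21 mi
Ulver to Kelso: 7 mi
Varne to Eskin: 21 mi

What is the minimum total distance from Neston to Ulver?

15 mi

Enumerating some paths:
Neston–Varne–Ulver: 5+16 = 21
Neston–Kelso–Ulver: 8+7 = 15
Neston–Varne–Dunly–Ulver: 5+10+15 = 30
The minimum is 15 mi via Neston–Kelso–Ulver.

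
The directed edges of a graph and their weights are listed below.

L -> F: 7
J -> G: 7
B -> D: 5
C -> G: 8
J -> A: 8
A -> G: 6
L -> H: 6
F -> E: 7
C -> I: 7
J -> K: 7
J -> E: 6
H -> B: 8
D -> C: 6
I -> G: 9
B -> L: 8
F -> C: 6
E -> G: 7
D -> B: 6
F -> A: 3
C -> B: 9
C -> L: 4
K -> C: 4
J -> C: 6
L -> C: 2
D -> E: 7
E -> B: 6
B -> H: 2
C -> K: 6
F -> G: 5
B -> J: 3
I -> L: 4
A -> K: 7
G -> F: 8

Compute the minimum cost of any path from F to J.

16

Running Dijkstra from F:
F: 0
A: 3  (via F)
G: 5  (via F)
C: 6  (via F)
E: 7  (via F)
K: 10  (via A)
L: 10  (via C)
B: 13  (via E)
I: 13  (via C)
H: 15  (via B)
J: 16  (via B)
Shortest route: F–E–B–J = 16.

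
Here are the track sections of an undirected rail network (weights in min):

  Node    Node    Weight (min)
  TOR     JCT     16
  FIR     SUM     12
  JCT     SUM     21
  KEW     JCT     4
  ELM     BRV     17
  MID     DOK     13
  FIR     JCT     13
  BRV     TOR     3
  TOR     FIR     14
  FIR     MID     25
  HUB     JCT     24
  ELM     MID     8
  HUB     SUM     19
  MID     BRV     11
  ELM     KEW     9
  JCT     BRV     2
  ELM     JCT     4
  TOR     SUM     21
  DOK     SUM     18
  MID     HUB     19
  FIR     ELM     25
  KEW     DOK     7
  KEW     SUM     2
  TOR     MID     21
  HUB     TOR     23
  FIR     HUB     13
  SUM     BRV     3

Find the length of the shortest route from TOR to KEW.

Settle nodes by increasing distance from TOR:
TOR: 0
BRV: 3  (via TOR)
JCT: 5  (via BRV)
SUM: 6  (via BRV)
KEW: 8  (via SUM)
Shortest route: TOR–BRV–SUM–KEW = 8 min.

8 min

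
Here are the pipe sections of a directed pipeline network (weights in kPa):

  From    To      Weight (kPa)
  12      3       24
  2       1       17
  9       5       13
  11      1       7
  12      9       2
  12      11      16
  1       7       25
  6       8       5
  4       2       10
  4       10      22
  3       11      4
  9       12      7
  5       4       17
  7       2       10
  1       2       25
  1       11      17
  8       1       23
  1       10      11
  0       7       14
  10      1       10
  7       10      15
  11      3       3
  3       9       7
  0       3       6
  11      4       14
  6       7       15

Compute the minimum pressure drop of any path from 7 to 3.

45 kPa

Settle nodes by increasing distance from 7:
7: 0
2: 10  (via 7)
10: 15  (via 7)
1: 25  (via 10)
11: 42  (via 1)
3: 45  (via 11)
Shortest route: 7–10–1–11–3 = 45 kPa.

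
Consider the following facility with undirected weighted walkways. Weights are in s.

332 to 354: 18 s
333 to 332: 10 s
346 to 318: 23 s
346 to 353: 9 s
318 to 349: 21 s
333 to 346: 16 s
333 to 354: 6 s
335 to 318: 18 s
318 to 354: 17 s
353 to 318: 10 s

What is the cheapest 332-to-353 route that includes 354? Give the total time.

Shortest 332→354: 332 → 333 → 354 = 16
Shortest 354→353: 354 → 318 → 353 = 27
Total via 354: 16 + 27 = 43 s.

43 s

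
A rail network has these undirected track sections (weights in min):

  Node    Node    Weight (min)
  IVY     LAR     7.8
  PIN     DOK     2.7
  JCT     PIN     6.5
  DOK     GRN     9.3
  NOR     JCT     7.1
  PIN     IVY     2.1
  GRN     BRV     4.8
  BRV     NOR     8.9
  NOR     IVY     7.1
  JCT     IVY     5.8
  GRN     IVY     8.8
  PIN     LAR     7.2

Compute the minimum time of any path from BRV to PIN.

Running Dijkstra from BRV:
BRV: 0
GRN: 4.8  (via BRV)
NOR: 8.9  (via BRV)
IVY: 13.6  (via GRN)
DOK: 14.1  (via GRN)
PIN: 15.7  (via IVY)
Shortest route: BRV → GRN → IVY → PIN = 15.7 min.

15.7 min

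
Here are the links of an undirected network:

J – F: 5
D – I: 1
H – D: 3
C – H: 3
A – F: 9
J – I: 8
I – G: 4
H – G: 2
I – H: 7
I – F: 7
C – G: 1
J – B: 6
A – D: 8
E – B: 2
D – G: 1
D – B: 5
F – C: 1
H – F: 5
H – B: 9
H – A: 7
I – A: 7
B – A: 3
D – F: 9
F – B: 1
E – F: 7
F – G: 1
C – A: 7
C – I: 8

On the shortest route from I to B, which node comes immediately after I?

Enumerating some paths:
I - D - G - C - F - B: 1+1+1+1+1 = 5
I - D - G - F - B: 1+1+1+1 = 4
I - D - B: 1+5 = 6
I - G - F - B: 4+1+1 = 6
The minimum is 4 via I - D - G - F - B.
So from I the first move is to D.

D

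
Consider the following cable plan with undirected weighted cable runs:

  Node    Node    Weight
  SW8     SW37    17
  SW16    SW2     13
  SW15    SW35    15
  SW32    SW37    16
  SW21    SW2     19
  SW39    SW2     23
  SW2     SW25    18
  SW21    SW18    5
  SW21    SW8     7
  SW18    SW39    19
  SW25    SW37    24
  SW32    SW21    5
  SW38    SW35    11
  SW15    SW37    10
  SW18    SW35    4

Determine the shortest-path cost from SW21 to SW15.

24

Compare a few routes:
SW21 → SW32 → SW37 → SW15: 5+16+10 = 31
SW21 → SW18 → SW35 → SW15: 5+4+15 = 24
Cheapest is SW21 → SW18 → SW35 → SW15 at 24.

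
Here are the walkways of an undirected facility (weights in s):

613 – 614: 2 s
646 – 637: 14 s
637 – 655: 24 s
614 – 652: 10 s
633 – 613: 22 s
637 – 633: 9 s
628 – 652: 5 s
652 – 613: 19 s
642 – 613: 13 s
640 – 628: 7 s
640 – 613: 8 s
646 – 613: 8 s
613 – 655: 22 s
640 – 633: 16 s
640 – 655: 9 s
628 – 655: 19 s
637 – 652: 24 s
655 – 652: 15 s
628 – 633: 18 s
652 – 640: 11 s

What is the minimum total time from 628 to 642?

Shortest distances from 628:
628: 0
652: 5  (via 628)
640: 7  (via 628)
614: 15  (via 652)
613: 15  (via 640)
655: 16  (via 640)
633: 18  (via 628)
646: 23  (via 613)
637: 27  (via 633)
642: 28  (via 613)
Shortest route: 628–640–613–642 = 28 s.

28 s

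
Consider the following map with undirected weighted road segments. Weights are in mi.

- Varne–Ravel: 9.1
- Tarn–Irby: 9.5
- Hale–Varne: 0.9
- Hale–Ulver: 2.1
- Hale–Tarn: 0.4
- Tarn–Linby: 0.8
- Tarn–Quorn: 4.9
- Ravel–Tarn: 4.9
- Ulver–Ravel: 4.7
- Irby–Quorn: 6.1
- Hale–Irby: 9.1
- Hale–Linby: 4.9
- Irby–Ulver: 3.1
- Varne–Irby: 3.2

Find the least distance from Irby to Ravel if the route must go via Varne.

Shortest Irby→Varne: Irby → Varne = 3.2
Best Varne to Ravel: Varne → Hale → Tarn → Ravel costing 6.2
Total via Varne: 3.2 + 6.2 = 9.4 mi.

9.4 mi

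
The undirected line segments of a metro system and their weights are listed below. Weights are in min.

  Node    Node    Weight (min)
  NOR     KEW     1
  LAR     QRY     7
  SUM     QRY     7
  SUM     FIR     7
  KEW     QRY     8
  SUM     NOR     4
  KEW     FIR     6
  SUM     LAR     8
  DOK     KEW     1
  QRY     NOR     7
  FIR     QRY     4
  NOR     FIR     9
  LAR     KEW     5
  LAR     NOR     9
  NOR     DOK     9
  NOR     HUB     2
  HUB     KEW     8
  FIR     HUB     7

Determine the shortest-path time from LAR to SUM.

Compare a few routes:
LAR - SUM: 8 = 8
LAR - KEW - NOR - SUM: 5+1+4 = 10
The minimum is 8 min via LAR - SUM.

8 min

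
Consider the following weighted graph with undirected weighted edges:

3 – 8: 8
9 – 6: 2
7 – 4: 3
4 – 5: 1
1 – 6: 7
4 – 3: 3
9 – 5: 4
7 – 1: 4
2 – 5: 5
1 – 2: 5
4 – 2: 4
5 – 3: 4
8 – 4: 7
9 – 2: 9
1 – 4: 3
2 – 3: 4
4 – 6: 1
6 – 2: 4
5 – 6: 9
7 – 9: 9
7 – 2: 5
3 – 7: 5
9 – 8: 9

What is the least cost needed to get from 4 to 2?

4

Settle nodes by increasing distance from 4:
4: 0
5: 1  (via 4)
6: 1  (via 4)
1: 3  (via 4)
3: 3  (via 4)
7: 3  (via 4)
9: 3  (via 6)
2: 4  (via 4)
Shortest route: 4 → 2 = 4.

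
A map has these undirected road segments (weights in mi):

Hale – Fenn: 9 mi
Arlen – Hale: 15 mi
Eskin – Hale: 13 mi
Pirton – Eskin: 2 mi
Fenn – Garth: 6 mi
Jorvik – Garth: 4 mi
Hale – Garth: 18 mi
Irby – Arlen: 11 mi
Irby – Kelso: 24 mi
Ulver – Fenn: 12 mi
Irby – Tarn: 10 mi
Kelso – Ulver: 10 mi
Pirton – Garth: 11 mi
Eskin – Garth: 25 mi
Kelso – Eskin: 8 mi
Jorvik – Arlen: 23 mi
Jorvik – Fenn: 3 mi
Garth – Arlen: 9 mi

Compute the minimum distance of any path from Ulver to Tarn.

Shortest distances from Ulver:
Ulver: 0
Kelso: 10  (via Ulver)
Fenn: 12  (via Ulver)
Jorvik: 15  (via Fenn)
Garth: 18  (via Fenn)
Eskin: 18  (via Kelso)
Pirton: 20  (via Eskin)
Hale: 21  (via Fenn)
Arlen: 27  (via Garth)
Irby: 34  (via Kelso)
Tarn: 44  (via Irby)
Shortest route: Ulver–Kelso–Irby–Tarn = 44 mi.

44 mi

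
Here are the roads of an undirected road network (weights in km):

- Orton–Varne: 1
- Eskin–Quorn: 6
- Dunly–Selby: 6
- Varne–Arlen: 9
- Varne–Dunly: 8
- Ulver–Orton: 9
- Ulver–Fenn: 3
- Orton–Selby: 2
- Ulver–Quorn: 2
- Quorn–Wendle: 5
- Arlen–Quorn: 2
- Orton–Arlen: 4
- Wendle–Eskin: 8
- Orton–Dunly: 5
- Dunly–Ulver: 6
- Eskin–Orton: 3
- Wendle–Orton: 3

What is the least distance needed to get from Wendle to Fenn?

10 km

Running Dijkstra from Wendle:
Wendle: 0
Orton: 3  (via Wendle)
Varne: 4  (via Orton)
Selby: 5  (via Orton)
Quorn: 5  (via Wendle)
Eskin: 6  (via Orton)
Ulver: 7  (via Quorn)
Arlen: 7  (via Orton)
Dunly: 8  (via Orton)
Fenn: 10  (via Ulver)
Shortest route: Wendle–Quorn–Ulver–Fenn = 10 km.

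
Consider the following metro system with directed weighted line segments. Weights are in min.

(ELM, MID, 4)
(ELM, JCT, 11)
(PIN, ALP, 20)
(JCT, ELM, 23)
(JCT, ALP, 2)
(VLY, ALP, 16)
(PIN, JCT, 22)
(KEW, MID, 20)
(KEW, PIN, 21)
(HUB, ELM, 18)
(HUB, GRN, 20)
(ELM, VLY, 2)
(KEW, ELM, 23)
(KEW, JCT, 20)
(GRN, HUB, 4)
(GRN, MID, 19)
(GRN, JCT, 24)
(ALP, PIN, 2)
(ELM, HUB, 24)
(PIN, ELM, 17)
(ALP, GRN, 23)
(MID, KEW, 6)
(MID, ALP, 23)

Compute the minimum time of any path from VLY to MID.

39 min

Candidate routes:
VLY–ALP–PIN–JCT–ELM–MID: 16+2+22+23+4 = 67
VLY–ALP–GRN–HUB–ELM–MID: 16+23+4+18+4 = 65
VLY–ALP–GRN–MID: 16+23+19 = 58
VLY–ALP–PIN–ELM–MID: 16+2+17+4 = 39
The minimum is 39 min via VLY–ALP–PIN–ELM–MID.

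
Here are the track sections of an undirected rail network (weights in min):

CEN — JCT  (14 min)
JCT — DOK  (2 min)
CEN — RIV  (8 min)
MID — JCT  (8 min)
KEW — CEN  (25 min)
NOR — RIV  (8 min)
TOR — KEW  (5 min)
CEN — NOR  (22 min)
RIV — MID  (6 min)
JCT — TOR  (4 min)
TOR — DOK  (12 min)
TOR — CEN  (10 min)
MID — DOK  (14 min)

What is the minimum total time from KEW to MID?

Shortest distances from KEW:
KEW: 0
TOR: 5  (via KEW)
JCT: 9  (via TOR)
DOK: 11  (via JCT)
CEN: 15  (via TOR)
MID: 17  (via JCT)
Shortest route: KEW–TOR–JCT–MID = 17 min.

17 min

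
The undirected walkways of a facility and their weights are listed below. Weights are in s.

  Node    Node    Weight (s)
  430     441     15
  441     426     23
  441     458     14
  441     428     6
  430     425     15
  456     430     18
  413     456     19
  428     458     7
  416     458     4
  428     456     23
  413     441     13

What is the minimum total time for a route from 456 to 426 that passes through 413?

55 s

Best 456 to 413: 456–413 costing 19
Shortest 413→426: 413–441–426 = 36
Total via 413: 19 + 36 = 55 s.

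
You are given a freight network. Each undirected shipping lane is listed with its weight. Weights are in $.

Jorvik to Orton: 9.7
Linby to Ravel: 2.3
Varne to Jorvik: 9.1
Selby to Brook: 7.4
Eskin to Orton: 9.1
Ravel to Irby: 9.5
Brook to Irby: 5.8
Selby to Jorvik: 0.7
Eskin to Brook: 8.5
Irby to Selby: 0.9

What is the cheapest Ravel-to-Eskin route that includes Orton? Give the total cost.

Shortest Ravel→Orton: Ravel → Irby → Selby → Jorvik → Orton = 20.8
Shortest Orton→Eskin: Orton → Eskin = 9.1
Total via Orton: 20.8 + 9.1 = $29.9.

$29.9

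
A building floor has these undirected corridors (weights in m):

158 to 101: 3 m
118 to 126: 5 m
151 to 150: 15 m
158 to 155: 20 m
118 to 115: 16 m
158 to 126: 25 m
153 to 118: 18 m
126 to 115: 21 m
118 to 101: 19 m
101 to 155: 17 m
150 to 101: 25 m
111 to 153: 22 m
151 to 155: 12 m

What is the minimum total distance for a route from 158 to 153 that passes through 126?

Shortest 158→126: 158 → 126 = 25
Shortest 126→153: 126 → 118 → 153 = 23
Total via 126: 25 + 23 = 48 m.

48 m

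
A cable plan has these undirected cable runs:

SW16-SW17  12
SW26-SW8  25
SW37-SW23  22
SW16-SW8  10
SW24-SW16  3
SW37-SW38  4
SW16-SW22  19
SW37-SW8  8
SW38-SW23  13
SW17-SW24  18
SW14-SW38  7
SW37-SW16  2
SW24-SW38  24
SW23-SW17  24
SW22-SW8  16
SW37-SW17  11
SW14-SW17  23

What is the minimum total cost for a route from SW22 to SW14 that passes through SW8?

Shortest SW22→SW8: SW22–SW8 = 16
Best SW8 to SW14: SW8–SW37–SW38–SW14 costing 19
Total via SW8: 16 + 19 = 35.

35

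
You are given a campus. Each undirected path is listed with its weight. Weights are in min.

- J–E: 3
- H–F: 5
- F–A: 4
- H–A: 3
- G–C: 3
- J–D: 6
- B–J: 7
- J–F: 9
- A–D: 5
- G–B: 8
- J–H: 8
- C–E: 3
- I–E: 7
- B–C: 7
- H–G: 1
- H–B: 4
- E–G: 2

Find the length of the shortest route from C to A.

Candidate routes:
C–G–H–A: 3+1+3 = 7
C–E–G–H–A: 3+2+1+3 = 9
Cheapest is C–G–H–A at 7 min.

7 min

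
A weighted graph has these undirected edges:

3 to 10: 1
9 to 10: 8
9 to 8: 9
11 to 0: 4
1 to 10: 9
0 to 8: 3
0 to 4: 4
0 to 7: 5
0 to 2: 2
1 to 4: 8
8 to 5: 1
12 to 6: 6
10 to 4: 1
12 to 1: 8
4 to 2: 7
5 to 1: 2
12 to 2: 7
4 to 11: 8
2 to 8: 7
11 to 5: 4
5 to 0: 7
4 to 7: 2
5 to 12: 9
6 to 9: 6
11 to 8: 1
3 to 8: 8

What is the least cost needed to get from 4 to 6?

Shortest distances from 4:
4: 0
10: 1  (via 4)
3: 2  (via 10)
7: 2  (via 4)
0: 4  (via 4)
2: 6  (via 0)
8: 7  (via 0)
1: 8  (via 4)
5: 8  (via 8)
11: 8  (via 4)
9: 9  (via 10)
12: 13  (via 2)
6: 15  (via 9)
Shortest route: 4–10–9–6 = 15.

15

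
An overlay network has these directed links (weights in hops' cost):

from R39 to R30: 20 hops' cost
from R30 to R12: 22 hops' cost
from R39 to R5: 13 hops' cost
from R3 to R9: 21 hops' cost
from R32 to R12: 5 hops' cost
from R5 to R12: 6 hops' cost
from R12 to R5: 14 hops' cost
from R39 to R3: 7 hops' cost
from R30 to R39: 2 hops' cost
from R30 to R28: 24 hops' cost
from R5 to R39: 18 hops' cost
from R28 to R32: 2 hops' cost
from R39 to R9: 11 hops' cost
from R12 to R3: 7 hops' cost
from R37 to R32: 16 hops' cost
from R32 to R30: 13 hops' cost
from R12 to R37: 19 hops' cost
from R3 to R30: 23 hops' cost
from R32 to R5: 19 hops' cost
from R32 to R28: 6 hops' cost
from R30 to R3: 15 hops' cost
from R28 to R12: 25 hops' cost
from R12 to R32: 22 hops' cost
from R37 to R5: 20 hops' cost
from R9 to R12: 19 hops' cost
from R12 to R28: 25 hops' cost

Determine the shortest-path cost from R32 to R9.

26 hops' cost

Candidate routes:
R32 → R30 → R39 → R3 → R9: 13+2+7+21 = 43
R32 → R30 → R39 → R9: 13+2+11 = 26
R32 → R12 → R3 → R9: 5+7+21 = 33
The minimum is 26 hops' cost via R32 → R30 → R39 → R9.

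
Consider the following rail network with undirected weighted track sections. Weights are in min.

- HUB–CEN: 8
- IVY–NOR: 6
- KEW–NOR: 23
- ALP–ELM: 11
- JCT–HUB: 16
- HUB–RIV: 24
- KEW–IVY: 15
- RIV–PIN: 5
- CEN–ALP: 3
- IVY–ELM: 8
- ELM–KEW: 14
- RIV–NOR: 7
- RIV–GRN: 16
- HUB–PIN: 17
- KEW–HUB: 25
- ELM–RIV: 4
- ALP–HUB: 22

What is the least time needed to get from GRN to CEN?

Settle nodes by increasing distance from GRN:
GRN: 0
RIV: 16  (via GRN)
ELM: 20  (via RIV)
PIN: 21  (via RIV)
NOR: 23  (via RIV)
IVY: 28  (via ELM)
ALP: 31  (via ELM)
CEN: 34  (via ALP)
Shortest route: GRN → RIV → ELM → ALP → CEN = 34 min.

34 min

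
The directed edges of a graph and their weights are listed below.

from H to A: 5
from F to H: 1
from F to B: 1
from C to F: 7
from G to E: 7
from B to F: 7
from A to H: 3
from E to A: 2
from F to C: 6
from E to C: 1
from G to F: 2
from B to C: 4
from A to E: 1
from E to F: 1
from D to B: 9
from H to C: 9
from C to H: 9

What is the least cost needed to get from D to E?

23

Compare a few routes:
D - B - F - H - A - E: 9+7+1+5+1 = 23
D - B - C - F - H - A - E: 9+4+7+1+5+1 = 27
Cheapest is D - B - F - H - A - E at 23.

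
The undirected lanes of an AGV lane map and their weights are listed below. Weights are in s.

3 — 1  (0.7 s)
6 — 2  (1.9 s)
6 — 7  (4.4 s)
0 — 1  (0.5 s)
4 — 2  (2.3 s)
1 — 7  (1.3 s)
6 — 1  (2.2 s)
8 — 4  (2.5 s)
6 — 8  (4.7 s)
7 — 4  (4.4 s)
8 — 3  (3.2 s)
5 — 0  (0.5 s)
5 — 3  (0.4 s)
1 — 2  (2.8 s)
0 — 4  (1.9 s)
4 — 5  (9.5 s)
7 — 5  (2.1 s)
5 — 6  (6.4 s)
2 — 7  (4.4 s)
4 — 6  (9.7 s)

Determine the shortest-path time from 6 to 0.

2.7 s

Settle nodes by increasing distance from 6:
6: 0
2: 1.9  (via 6)
1: 2.2  (via 6)
0: 2.7  (via 1)
Shortest route: 6 → 1 → 0 = 2.7 s.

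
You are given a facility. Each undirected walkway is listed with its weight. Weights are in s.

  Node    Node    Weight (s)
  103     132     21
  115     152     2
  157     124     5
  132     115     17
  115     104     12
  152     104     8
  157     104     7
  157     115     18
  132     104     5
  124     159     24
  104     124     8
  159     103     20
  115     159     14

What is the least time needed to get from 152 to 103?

34 s

Compare a few routes:
152 → 115 → 104 → 132 → 103: 2+12+5+21 = 40
152 → 115 → 159 → 103: 2+14+20 = 36
152 → 115 → 132 → 103: 2+17+21 = 40
152 → 104 → 132 → 103: 8+5+21 = 34
The minimum is 34 s via 152 → 104 → 132 → 103.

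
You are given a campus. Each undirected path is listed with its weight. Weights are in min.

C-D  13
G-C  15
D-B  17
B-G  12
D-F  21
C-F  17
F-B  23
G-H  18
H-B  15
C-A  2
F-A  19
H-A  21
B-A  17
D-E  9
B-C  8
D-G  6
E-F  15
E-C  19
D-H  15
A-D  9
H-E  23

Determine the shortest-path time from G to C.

Running Dijkstra from G:
G: 0
D: 6  (via G)
B: 12  (via G)
A: 15  (via D)
C: 15  (via G)
Shortest route: G → C = 15 min.

15 min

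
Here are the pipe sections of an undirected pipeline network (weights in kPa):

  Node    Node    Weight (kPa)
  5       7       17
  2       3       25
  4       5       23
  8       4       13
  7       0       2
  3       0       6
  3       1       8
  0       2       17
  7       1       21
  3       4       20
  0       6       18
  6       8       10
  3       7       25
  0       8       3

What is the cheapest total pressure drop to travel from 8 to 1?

Shortest distances from 8:
8: 0
0: 3  (via 8)
7: 5  (via 0)
3: 9  (via 0)
6: 10  (via 8)
4: 13  (via 8)
1: 17  (via 3)
Shortest route: 8–0–3–1 = 17 kPa.

17 kPa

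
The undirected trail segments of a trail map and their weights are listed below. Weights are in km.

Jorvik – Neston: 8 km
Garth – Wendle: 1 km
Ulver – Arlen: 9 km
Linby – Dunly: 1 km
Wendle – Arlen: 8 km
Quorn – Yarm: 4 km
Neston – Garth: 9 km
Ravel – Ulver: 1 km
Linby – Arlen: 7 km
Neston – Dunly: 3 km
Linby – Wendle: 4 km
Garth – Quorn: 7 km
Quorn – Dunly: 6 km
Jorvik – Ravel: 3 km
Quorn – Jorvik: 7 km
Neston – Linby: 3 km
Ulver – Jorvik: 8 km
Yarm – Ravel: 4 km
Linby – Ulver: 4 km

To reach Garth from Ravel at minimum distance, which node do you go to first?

Compare a few routes:
Ravel - Jorvik - Quorn - Garth: 3+7+7 = 17
Ravel - Yarm - Quorn - Garth: 4+4+7 = 15
Ravel - Ulver - Linby - Wendle - Garth: 1+4+4+1 = 10
Ravel - Ulver - Linby - Neston - Garth: 1+4+3+9 = 17
Cheapest is Ravel - Ulver - Linby - Wendle - Garth at 10 km.
So from Ravel the first move is to Ulver.

Ulver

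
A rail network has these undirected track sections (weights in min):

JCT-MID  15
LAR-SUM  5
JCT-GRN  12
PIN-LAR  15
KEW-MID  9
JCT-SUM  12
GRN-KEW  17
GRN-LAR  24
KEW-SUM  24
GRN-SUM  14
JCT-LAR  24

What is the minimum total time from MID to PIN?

47 min

Compare a few routes:
MID–JCT–SUM–LAR–PIN: 15+12+5+15 = 47
MID–KEW–SUM–LAR–PIN: 9+24+5+15 = 53
MID–JCT–LAR–PIN: 15+24+15 = 54
The minimum is 47 min via MID–JCT–SUM–LAR–PIN.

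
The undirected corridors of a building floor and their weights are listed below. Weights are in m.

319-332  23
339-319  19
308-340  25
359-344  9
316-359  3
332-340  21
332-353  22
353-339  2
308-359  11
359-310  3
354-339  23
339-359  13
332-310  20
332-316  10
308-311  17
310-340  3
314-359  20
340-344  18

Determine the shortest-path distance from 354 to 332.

47 m

Enumerating some paths:
354 - 339 - 359 - 316 - 332: 23+13+3+10 = 49
354 - 339 - 353 - 332: 23+2+22 = 47
354 - 339 - 359 - 310 - 332: 23+13+3+20 = 59
The minimum is 47 m via 354 - 339 - 353 - 332.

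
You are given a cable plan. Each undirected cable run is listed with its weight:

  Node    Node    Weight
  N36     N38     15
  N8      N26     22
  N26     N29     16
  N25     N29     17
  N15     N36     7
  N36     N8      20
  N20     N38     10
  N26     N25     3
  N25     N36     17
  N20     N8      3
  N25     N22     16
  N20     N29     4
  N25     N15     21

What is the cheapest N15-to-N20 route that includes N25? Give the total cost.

42

Shortest N15→N25: N15–N25 = 21
Best N25 to N20: N25–N29–N20 costing 21
Total via N25: 21 + 21 = 42.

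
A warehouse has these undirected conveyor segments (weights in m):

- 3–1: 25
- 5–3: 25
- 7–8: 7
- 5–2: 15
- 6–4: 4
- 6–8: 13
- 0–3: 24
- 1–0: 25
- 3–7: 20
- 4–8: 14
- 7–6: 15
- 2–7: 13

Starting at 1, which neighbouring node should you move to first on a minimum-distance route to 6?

Compare a few routes:
1 → 3 → 7 → 8 → 6: 25+20+7+13 = 65
1 → 3 → 7 → 6: 25+20+15 = 60
The minimum is 60 m via 1 → 3 → 7 → 6.
So from 1 the first move is to 3.

3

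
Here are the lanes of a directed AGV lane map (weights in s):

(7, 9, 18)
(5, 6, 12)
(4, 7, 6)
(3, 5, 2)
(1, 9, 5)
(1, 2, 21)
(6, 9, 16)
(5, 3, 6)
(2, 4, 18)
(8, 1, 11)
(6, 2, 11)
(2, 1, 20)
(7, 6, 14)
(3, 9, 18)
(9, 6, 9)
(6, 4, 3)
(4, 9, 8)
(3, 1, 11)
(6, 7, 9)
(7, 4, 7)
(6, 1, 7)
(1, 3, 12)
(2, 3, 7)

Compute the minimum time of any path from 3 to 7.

Shortest distances from 3:
3: 0
5: 2  (via 3)
1: 11  (via 3)
6: 14  (via 5)
9: 16  (via 1)
4: 17  (via 6)
7: 23  (via 6)
Shortest route: 3–5–6–7 = 23 s.

23 s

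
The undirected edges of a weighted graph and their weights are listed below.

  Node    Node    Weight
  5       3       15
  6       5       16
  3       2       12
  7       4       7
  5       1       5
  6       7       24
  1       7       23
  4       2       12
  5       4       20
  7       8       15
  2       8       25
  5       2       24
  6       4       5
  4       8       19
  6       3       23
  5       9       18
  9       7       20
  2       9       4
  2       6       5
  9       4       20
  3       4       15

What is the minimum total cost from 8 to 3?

Settle nodes by increasing distance from 8:
8: 0
7: 15  (via 8)
4: 19  (via 8)
6: 24  (via 4)
2: 25  (via 8)
9: 29  (via 2)
3: 34  (via 4)
Shortest route: 8–4–3 = 34.

34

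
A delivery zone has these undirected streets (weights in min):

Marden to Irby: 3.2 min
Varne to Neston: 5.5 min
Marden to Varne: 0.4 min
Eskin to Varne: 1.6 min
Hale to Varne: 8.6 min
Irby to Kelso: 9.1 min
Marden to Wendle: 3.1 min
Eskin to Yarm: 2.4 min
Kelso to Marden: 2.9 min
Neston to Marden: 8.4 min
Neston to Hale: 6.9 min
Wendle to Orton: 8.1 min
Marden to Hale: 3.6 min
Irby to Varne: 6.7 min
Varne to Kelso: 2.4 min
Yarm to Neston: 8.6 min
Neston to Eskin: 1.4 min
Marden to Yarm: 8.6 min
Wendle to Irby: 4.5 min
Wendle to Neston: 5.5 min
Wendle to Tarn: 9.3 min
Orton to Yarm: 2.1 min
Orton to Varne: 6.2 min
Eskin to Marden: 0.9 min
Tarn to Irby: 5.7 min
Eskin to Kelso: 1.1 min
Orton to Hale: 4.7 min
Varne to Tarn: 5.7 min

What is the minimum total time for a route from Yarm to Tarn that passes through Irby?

Shortest Yarm→Irby: Yarm–Eskin–Marden–Irby = 6.5
Shortest Irby→Tarn: Irby–Tarn = 5.7
Total via Irby: 6.5 + 5.7 = 12.2 min.

12.2 min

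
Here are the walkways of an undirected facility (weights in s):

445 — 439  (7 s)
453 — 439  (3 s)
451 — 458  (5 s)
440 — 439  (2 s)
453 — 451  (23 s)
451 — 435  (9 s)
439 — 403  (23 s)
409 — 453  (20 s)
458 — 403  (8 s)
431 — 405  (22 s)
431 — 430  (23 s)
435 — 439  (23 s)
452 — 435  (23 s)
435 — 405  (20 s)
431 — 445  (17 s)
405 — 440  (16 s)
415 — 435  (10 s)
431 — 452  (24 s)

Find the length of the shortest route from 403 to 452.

45 s

Shortest distances from 403:
403: 0
458: 8  (via 403)
451: 13  (via 458)
435: 22  (via 451)
439: 23  (via 403)
440: 25  (via 439)
453: 26  (via 439)
445: 30  (via 439)
415: 32  (via 435)
405: 41  (via 440)
452: 45  (via 435)
Shortest route: 403–458–451–435–452 = 45 s.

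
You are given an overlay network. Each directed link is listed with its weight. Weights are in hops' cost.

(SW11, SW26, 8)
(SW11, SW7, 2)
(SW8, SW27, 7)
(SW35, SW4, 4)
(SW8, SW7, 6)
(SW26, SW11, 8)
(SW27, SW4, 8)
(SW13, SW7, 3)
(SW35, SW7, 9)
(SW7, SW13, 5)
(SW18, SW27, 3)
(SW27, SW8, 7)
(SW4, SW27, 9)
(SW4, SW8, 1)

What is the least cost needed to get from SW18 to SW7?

16 hops' cost

Shortest distances from SW18:
SW18: 0
SW27: 3  (via SW18)
SW8: 10  (via SW27)
SW4: 11  (via SW27)
SW7: 16  (via SW8)
Shortest route: SW18–SW27–SW8–SW7 = 16 hops' cost.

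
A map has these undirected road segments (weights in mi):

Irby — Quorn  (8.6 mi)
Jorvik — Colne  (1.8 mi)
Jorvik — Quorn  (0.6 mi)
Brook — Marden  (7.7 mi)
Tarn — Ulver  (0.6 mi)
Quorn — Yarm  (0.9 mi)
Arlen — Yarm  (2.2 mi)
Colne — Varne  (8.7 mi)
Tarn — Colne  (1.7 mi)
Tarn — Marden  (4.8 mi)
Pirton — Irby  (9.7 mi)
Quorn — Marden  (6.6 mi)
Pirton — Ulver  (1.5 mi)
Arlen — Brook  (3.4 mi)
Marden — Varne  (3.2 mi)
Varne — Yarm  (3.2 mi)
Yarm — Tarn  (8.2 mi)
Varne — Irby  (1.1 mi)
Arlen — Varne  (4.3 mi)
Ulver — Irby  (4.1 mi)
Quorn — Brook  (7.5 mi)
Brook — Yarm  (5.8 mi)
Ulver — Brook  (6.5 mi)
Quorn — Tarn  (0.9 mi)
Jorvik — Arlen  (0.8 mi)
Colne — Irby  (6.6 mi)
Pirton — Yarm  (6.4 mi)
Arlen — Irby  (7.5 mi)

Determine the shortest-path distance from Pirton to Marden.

6.9 mi

Candidate routes:
Pirton → Ulver → Irby → Varne → Marden: 1.5+4.1+1.1+3.2 = 9.9
Pirton → Ulver → Tarn → Quorn → Marden: 1.5+0.6+0.9+6.6 = 9.6
Pirton → Ulver → Tarn → Marden: 1.5+0.6+4.8 = 6.9
The minimum is 6.9 mi via Pirton → Ulver → Tarn → Marden.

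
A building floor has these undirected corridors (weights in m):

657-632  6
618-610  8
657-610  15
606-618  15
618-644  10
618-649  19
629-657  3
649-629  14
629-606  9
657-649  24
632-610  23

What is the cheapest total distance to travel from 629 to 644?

Shortest distances from 629:
629: 0
657: 3  (via 629)
632: 9  (via 657)
606: 9  (via 629)
649: 14  (via 629)
610: 18  (via 657)
618: 24  (via 606)
644: 34  (via 618)
Shortest route: 629 → 606 → 618 → 644 = 34 m.

34 m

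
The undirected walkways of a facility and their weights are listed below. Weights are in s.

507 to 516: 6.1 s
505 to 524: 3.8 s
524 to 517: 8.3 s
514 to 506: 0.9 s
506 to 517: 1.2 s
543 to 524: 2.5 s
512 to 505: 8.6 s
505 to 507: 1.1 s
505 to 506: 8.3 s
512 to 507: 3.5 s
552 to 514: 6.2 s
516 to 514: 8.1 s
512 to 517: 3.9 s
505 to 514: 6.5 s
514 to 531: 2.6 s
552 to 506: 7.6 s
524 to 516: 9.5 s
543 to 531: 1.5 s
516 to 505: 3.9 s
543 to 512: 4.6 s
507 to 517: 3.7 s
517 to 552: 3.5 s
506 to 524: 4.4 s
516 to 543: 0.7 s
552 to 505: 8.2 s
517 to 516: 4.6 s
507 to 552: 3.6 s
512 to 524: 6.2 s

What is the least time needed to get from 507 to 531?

7.2 s

Shortest distances from 507:
507: 0
505: 1.1  (via 507)
512: 3.5  (via 507)
552: 3.6  (via 507)
517: 3.7  (via 507)
524: 4.9  (via 505)
506: 4.9  (via 517)
516: 5  (via 505)
543: 5.7  (via 516)
514: 5.8  (via 506)
531: 7.2  (via 543)
Shortest route: 507–505–516–543–531 = 7.2 s.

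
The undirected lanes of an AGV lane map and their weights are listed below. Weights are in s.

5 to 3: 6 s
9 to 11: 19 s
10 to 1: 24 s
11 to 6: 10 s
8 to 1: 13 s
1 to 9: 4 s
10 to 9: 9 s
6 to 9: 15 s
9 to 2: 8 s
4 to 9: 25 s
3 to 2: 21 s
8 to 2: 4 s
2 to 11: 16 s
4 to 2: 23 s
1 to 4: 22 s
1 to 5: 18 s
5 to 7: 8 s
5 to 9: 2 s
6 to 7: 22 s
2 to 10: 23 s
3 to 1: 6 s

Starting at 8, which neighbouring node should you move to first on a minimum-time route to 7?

Enumerating some paths:
8–1–3–5–7: 13+6+6+8 = 33
8–2–9–1–3–5–7: 4+8+4+6+6+8 = 36
8–1–9–5–7: 13+4+2+8 = 27
8–2–9–5–7: 4+8+2+8 = 22
Cheapest is 8–2–9–5–7 at 22 s.
So from 8 the first move is to 2.

2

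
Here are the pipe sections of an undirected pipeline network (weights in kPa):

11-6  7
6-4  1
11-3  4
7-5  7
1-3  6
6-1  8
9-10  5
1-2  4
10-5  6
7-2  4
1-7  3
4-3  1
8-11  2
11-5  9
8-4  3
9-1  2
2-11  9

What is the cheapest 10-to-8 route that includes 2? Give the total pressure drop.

Best 10 to 2: 10–9–1–2 costing 11
Best 2 to 8: 2–11–8 costing 11
Total via 2: 11 + 11 = 22 kPa.

22 kPa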